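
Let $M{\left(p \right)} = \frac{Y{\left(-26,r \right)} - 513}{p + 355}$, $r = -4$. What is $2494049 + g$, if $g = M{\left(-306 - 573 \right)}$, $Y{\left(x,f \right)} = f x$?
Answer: $\frac{1306882085}{524} \approx 2.494 \cdot 10^{6}$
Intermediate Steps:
$M{\left(p \right)} = - \frac{409}{355 + p}$ ($M{\left(p \right)} = \frac{\left(-4\right) \left(-26\right) - 513}{p + 355} = \frac{104 - 513}{355 + p} = - \frac{409}{355 + p}$)
$g = \frac{409}{524}$ ($g = - \frac{409}{355 - 879} = - \frac{409}{-524} = \left(-409\right) \left(- \frac{1}{524}\right) = \frac{409}{524} \approx 0.78053$)
$2494049 + g = 2494049 + \frac{409}{524} = \frac{1306882085}{524}$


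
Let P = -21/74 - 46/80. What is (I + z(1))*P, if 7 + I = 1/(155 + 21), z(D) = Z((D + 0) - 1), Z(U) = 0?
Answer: 1564601/260480 ≈ 6.0066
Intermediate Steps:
P = -1271/1480 (P = -21*1/74 - 46*1/80 = -21/74 - 23/40 = -1271/1480 ≈ -0.85878)
z(D) = 0
I = -1231/176 (I = -7 + 1/(155 + 21) = -7 + 1/176 = -1231/176 ≈ -6.9943)
(I + z(1))*P = (-1231/176 + 0)*(-1271/1480) = -1231/176*(-1271/1480) = 1564601/260480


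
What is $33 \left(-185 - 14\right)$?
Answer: $-6567$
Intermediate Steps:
$33 \left(-185 - 14\right) = 33 \left(-199\right) = -6567$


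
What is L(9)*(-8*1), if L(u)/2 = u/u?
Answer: -16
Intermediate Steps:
L(u) = 2 (L(u) = 2*(u/u) = 2*1 = 2)
L(9)*(-8*1) = 2*(-8*1) = 2*(-8) = -16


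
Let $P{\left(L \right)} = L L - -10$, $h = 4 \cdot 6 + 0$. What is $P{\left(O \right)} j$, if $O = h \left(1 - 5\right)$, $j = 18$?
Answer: $166068$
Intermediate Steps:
$h = 24$ ($h = 24 + 0 = 24$)
$O = -96$ ($O = 24 \left(1 - 5\right) = 24 \left(-4\right) = -96$)
$P{\left(L \right)} = 10 + L^{2}$ ($P{\left(L \right)} = L^{2} + 10 = 10 + L^{2}$)
$P{\left(O \right)} j = \left(10 + \left(-96\right)^{2}\right) 18 = \left(10 + 9216\right) 18 = 9226 \cdot 18 = 166068$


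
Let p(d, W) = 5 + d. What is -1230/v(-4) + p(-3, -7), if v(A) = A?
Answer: 619/2 ≈ 309.50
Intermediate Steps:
-1230/v(-4) + p(-3, -7) = -1230/(-4) + (5 - 3) = -1230*(-1)/4 + 2 = -30*(-41/4) + 2 = 615/2 + 2 = 619/2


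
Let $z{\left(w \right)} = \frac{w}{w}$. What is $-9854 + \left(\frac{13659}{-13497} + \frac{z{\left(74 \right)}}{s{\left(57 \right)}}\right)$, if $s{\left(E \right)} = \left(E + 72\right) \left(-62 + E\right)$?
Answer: $- \frac{28597820354}{2901855} \approx -9855.0$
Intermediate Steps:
$s{\left(E \right)} = \left(-62 + E\right) \left(72 + E\right)$ ($s{\left(E \right)} = \left(72 + E\right) \left(-62 + E\right) = \left(-62 + E\right) \left(72 + E\right)$)
$z{\left(w \right)} = 1$
$-9854 + \left(\frac{13659}{-13497} + \frac{z{\left(74 \right)}}{s{\left(57 \right)}}\right) = -9854 + \left(\frac{13659}{-13497} + 1 \frac{1}{-4464 + 57^{2} + 10 \cdot 57}\right) = -9854 + \left(13659 \left(- \frac{1}{13497}\right) + 1 \frac{1}{-4464 + 3249 + 570}\right) = -9854 - \left(\frac{4553}{4499} - \frac{1}{-645}\right) = -9854 + \left(- \frac{4553}{4499} + 1 \left(- \frac{1}{645}\right)\right) = -9854 - \frac{2941184}{2901855} = - \frac{28597820354}{2901855}$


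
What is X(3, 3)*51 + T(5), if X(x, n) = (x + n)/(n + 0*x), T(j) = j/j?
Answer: 103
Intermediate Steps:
T(j) = 1
X(x, n) = (n + x)/n (X(x, n) = (n + x)/(n + 0) = (n + x)/n)
X(3, 3)*51 + T(5) = ((3 + 3)/3)*51 + 1 = ((⅓)*6)*51 + 1 = 2*51 + 1 = 102 + 1 = 103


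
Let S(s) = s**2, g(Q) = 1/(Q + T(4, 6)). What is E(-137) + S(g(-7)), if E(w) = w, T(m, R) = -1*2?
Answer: -11096/81 ≈ -136.99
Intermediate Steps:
T(m, R) = -2
g(Q) = 1/(-2 + Q) (g(Q) = 1/(Q - 2) = 1/(-2 + Q))
E(-137) + S(g(-7)) = -137 + (1/(-2 - 7))**2 = -137 + (1/(-9))**2 = -137 + (-1/9)**2 = -137 + 1/81 = -11096/81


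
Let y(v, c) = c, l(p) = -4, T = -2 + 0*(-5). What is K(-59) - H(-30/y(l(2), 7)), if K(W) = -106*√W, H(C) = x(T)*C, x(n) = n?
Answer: -60/7 - 106*I*√59 ≈ -8.5714 - 814.2*I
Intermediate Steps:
T = -2 (T = -2 + 0 = -2)
H(C) = -2*C
K(-59) - H(-30/y(l(2), 7)) = -106*I*√59 - (-2)*(-30/7) = -106*I*√59 - (-2)*(-30*⅐) = -106*I*√59 - (-2)*(-30)/7 = -106*I*√59 - 1*60/7 = -106*I*√59 - 60/7 = -60/7 - 106*I*√59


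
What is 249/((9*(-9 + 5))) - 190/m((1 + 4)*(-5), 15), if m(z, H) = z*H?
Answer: -641/100 ≈ -6.4100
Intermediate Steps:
m(z, H) = H*z
249/((9*(-9 + 5))) - 190/m((1 + 4)*(-5), 15) = 249/((9*(-9 + 5))) - 190*(-1/(75*(1 + 4))) = 249/((9*(-4))) - 190/(15*(5*(-5))) = 249/(-36) - 190/(15*(-25)) = 249*(-1/36) - 190/(-375) = -83/12 - 190*(-1/375) = -83/12 + 38/75 = -641/100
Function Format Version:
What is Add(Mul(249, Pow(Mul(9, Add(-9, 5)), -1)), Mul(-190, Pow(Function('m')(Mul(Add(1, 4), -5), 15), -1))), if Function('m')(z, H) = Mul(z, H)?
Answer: Rational(-641, 100) ≈ -6.4100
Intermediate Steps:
Function('m')(z, H) = Mul(H, z)
Add(Mul(249, Pow(Mul(9, Add(-9, 5)), -1)), Mul(-190, Pow(Function('m')(Mul(Add(1, 4), -5), 15), -1))) = Add(Mul(249, Pow(Mul(9, Add(-9, 5)), -1)), Mul(-190, Pow(Mul(15, Mul(Add(1, 4), -5)), -1))) = Add(Mul(249, Pow(Mul(9, -4), -1)), Mul(-190, Pow(Mul(15, Mul(5, -5)), -1))) = Add(Mul(249, Pow(-36, -1)), Mul(-190, Pow(Mul(15, -25), -1))) = Add(Mul(249, Rational(-1, 36)), Mul(-190, Pow(-375, -1))) = Add(Rational(-83, 12), Mul(-190, Rational(-1, 375))) = Add(Rational(-83, 12), Rational(38, 75)) = Rational(-641, 100)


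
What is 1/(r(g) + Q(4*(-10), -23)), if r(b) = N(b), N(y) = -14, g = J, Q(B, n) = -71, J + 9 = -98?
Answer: -1/85 ≈ -0.011765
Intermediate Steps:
J = -107 (J = -9 - 98 = -107)
g = -107
r(b) = -14
1/(r(g) + Q(4*(-10), -23)) = 1/(-14 - 71) = 1/(-85) = -1/85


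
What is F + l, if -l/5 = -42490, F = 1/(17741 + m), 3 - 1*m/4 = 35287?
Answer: 26215267749/123395 ≈ 2.1245e+5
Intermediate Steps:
m = -141136 (m = 12 - 4*35287 = 12 - 141148 = -141136)
F = -1/123395 (F = 1/(17741 - 141136) = 1/(-123395) = -1/123395 ≈ -8.1040e-6)
l = 212450 (l = -5*(-42490) = 212450)
F + l = -1/123395 + 212450 = 26215267749/123395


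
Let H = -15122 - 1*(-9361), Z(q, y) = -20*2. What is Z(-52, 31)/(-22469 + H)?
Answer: 4/2823 ≈ 0.0014169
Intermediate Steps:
Z(q, y) = -40
H = -5761 (H = -15122 + 9361 = -5761)
Z(-52, 31)/(-22469 + H) = -40/(-22469 - 5761) = -40/(-28230) = -40*(-1/28230) = 4/2823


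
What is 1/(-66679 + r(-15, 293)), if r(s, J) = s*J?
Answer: -1/71074 ≈ -1.4070e-5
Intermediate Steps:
r(s, J) = J*s
1/(-66679 + r(-15, 293)) = 1/(-66679 + 293*(-15)) = 1/(-66679 - 4395) = 1/(-71074) = -1/71074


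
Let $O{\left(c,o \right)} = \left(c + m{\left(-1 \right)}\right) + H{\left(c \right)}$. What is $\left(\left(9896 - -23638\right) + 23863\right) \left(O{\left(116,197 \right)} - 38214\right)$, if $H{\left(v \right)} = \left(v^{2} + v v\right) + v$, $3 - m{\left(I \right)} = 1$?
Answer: $-635269996$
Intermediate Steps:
$m{\left(I \right)} = 2$ ($m{\left(I \right)} = 3 - 1 = 2$)
$H{\left(v \right)} = v + 2 v^{2}$ ($H{\left(v \right)} = \left(v^{2} + v^{2}\right) + v = 2 v^{2} + v = v + 2 v^{2}$)
$O{\left(c,o \right)} = 2 + c + c \left(1 + 2 c\right)$ ($O{\left(c,o \right)} = \left(c + 2\right) + c \left(1 + 2 c\right) = \left(2 + c\right) + c \left(1 + 2 c\right) = 2 + c + c \left(1 + 2 c\right)$)
$\left(\left(9896 - -23638\right) + 23863\right) \left(O{\left(116,197 \right)} - 38214\right) = \left(\left(9896 - -23638\right) + 23863\right) \left(\left(2 + 2 \cdot 116 + 2 \cdot 116^{2}\right) - 38214\right) = \left(\left(9896 + 23638\right) + 23863\right) \left(\left(2 + 232 + 2 \cdot 13456\right) - 38214\right) = \left(33534 + 23863\right) \left(\left(2 + 232 + 26912\right) - 38214\right) = 57397 \left(27146 - 38214\right) = 57397 \left(-11068\right) = -635269996$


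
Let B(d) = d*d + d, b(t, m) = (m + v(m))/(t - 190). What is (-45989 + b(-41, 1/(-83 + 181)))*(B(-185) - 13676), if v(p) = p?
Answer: -3533489951696/3773 ≈ -9.3652e+8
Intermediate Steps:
b(t, m) = 2*m/(-190 + t) (b(t, m) = (m + m)/(t - 190) = (2*m)/(-190 + t) = 2*m/(-190 + t))
B(d) = d + d**2 (B(d) = d**2 + d = d + d**2)
(-45989 + b(-41, 1/(-83 + 181)))*(B(-185) - 13676) = (-45989 + 2/((-83 + 181)*(-190 - 41)))*(-185*(1 - 185) - 13676) = (-45989 + 2/(98*(-231)))*(-185*(-184) - 13676) = (-45989 + 2*(1/98)*(-1/231))*(34040 - 13676) = (-45989 - 1/11319)*20364 = -520549492/11319*20364 = -3533489951696/3773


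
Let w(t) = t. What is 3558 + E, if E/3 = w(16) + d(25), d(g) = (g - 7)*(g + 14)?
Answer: 5712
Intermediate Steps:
d(g) = (-7 + g)*(14 + g)
E = 2154 (E = 3*(16 + (-98 + 25² + 7*25)) = 3*(16 + (-98 + 625 + 175)) = 3*(16 + 702) = 3*718 = 2154)
3558 + E = 3558 + 2154 = 5712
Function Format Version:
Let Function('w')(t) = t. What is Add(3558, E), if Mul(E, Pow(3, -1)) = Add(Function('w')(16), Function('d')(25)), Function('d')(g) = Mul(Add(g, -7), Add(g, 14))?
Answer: 5712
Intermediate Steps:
Function('d')(g) = Mul(Add(-7, g), Add(14, g))
E = 2154 (E = Mul(3, Add(16, Add(-98, Pow(25, 2), Mul(7, 25)))) = Mul(3, Add(16, Add(-98, 625, 175))) = Mul(3, Add(16, 702)) = Mul(3, 718) = 2154)
Add(3558, E) = Add(3558, 2154) = 5712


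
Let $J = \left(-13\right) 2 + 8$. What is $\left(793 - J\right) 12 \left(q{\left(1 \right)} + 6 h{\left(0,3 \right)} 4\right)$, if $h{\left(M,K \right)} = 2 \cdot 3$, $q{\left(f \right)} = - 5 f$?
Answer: $1352748$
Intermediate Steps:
$h{\left(M,K \right)} = 6$
$J = -18$ ($J = -26 + 8 = -18$)
$\left(793 - J\right) 12 \left(q{\left(1 \right)} + 6 h{\left(0,3 \right)} 4\right) = \left(793 - -18\right) 12 \left(\left(-5\right) 1 + 6 \cdot 6 \cdot 4\right) = \left(793 + 18\right) 12 \left(-5 + 36 \cdot 4\right) = 811 \cdot 12 \left(-5 + 144\right) = 811 \cdot 12 \cdot 139 = 811 \cdot 1668 = 1352748$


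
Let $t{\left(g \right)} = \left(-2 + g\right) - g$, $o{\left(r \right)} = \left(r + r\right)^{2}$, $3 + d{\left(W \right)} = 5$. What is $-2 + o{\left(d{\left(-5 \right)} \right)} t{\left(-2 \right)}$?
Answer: $-34$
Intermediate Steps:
$d{\left(W \right)} = 2$ ($d{\left(W \right)} = -3 + 5 = 2$)
$o{\left(r \right)} = 4 r^{2}$ ($o{\left(r \right)} = \left(2 r\right)^{2} = 4 r^{2}$)
$t{\left(g \right)} = -2$
$-2 + o{\left(d{\left(-5 \right)} \right)} t{\left(-2 \right)} = -2 + 4 \cdot 2^{2} \left(-2\right) = -2 + 4 \cdot 4 \left(-2\right) = -2 + 16 \left(-2\right) = -2 - 32 = -34$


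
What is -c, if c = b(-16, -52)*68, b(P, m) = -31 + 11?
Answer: 1360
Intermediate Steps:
b(P, m) = -20
c = -1360 (c = -20*68 = -1360)
-c = -1*(-1360) = 1360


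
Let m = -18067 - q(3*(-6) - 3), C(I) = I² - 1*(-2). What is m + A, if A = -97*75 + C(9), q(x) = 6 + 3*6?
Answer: -25283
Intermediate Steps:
C(I) = 2 + I² (C(I) = I² + 2 = 2 + I²)
q(x) = 24 (q(x) = 6 + 18 = 24)
m = -18091 (m = -18067 - 1*24 = -18067 - 24 = -18091)
A = -7192 (A = -97*75 + (2 + 9²) = -7275 + (2 + 81) = -7275 + 83 = -7192)
m + A = -18091 - 7192 = -25283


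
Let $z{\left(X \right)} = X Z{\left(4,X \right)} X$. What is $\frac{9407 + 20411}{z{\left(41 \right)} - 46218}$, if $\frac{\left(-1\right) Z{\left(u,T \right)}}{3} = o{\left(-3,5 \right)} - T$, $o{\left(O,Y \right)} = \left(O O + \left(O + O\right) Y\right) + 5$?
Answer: $\frac{29818}{241233} \approx 0.12361$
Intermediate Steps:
$o{\left(O,Y \right)} = 5 + O^{2} + 2 O Y$ ($o{\left(O,Y \right)} = \left(O^{2} + 2 O Y\right) + 5 = 5 + O^{2} + 2 O Y$)
$Z{\left(u,T \right)} = 48 + 3 T$ ($Z{\left(u,T \right)} = - 3 \left(\left(5 + \left(-3\right)^{2} + 2 \left(-3\right) 5\right) - T\right) = - 3 \left(\left(5 + 9 - 30\right) - T\right) = - 3 \left(-16 - T\right) = 48 + 3 T$)
$z{\left(X \right)} = X^{2} \left(48 + 3 X\right)$ ($z{\left(X \right)} = X \left(48 + 3 X\right) X = X^{2} \left(48 + 3 X\right)$)
$\frac{9407 + 20411}{z{\left(41 \right)} - 46218} = \frac{9407 + 20411}{3 \cdot 41^{2} \left(16 + 41\right) - 46218} = \frac{29818}{3 \cdot 1681 \cdot 57 - 46218} = \frac{29818}{287451 - 46218} = \frac{29818}{241233}$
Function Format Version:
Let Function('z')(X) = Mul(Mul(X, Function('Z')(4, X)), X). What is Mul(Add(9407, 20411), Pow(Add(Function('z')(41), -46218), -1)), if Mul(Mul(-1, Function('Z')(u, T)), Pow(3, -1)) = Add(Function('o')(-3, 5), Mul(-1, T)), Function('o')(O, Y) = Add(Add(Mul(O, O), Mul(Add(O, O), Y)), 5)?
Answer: Rational(29818, 241233) ≈ 0.12361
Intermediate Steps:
Function('o')(O, Y) = Add(5, Pow(O, 2), Mul(2, O, Y)) (Function('o')(O, Y) = Add(Add(Pow(O, 2), Mul(Mul(2, O), Y)), 5) = Add(Add(Pow(O, 2), Mul(2, O, Y)), 5) = Add(5, Pow(O, 2), Mul(2, O, Y)))
Function('Z')(u, T) = Add(48, Mul(3, T)) (Function('Z')(u, T) = Mul(-3, Add(Add(5, Pow(-3, 2), Mul(2, -3, 5)), Mul(-1, T))) = Mul(-3, Add(Add(5, 9, -30), Mul(-1, T))) = Mul(-3, Add(-16, Mul(-1, T))) = Add(48, Mul(3, T)))
Function('z')(X) = Mul(Pow(X, 2), Add(48, Mul(3, X))) (Function('z')(X) = Mul(Mul(X, Add(48, Mul(3, X))), X) = Mul(Pow(X, 2), Add(48, Mul(3, X))))
Mul(Add(9407, 20411), Pow(Add(Function('z')(41), -46218), -1)) = Mul(Add(9407, 20411), Pow(Add(Mul(3, Pow(41, 2), Add(16, 41)), -46218), -1)) = Mul(29818, Pow(Add(Mul(3, 1681, 57), -46218), -1)) = Mul(29818, Pow(Add(287451, -46218), -1)) = Mul(29818, Pow(241233, -1)) = Mul(29818, Rational(1, 241233)) = Rational(29818, 241233)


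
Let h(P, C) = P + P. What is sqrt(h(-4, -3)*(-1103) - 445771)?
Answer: I*sqrt(436947) ≈ 661.02*I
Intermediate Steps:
h(P, C) = 2*P
sqrt(h(-4, -3)*(-1103) - 445771) = sqrt((2*(-4))*(-1103) - 445771) = sqrt(-8*(-1103) - 445771) = sqrt(8824 - 445771) = sqrt(-436947) = I*sqrt(436947)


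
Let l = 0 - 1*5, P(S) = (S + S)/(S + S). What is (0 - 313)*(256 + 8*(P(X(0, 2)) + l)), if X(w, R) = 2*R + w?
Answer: -70112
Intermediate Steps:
X(w, R) = w + 2*R
P(S) = 1 (P(S) = (2*S)/((2*S)) = (2*S)*(1/(2*S)) = 1)
l = -5 (l = 0 - 5 = -5)
(0 - 313)*(256 + 8*(P(X(0, 2)) + l)) = (0 - 313)*(256 + 8*(1 - 5)) = -313*(256 + 8*(-4)) = -313*(256 - 32) = -313*224 = -70112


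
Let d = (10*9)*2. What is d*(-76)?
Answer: -13680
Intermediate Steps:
d = 180 (d = 90*2 = 180)
d*(-76) = 180*(-76) = -13680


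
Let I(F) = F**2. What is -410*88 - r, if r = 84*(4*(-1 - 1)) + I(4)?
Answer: -35424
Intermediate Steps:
r = -656 (r = 84*(4*(-1 - 1)) + 4**2 = 84*(4*(-2)) + 16 = 84*(-8) + 16 = -672 + 16 = -656)
-410*88 - r = -410*88 - 1*(-656) = -36080 + 656 = -35424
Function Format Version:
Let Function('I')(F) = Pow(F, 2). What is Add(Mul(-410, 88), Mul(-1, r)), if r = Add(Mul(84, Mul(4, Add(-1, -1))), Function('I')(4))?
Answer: -35424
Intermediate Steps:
r = -656 (r = Add(Mul(84, Mul(4, Add(-1, -1))), Pow(4, 2)) = Add(Mul(84, Mul(4, -2)), 16) = Add(Mul(84, -8), 16) = Add(-672, 16) = -656)
Add(Mul(-410, 88), Mul(-1, r)) = Add(Mul(-410, 88), Mul(-1, -656)) = Add(-36080, 656) = -35424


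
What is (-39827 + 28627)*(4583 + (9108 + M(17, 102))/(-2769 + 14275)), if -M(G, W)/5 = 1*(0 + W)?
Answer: -295347337600/5753 ≈ -5.1338e+7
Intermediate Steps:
M(G, W) = -5*W (M(G, W) = -5*(0 + W) = -5*W)
(-39827 + 28627)*(4583 + (9108 + M(17, 102))/(-2769 + 14275)) = (-39827 + 28627)*(4583 + (9108 - 5*102)/(-2769 + 14275)) = -11200*(4583 + (9108 - 510)/11506) = -11200*(4583 + 8598*(1/11506)) = -11200*(4583 + 4299/5753) = -11200*26370298/5753 = -295347337600/5753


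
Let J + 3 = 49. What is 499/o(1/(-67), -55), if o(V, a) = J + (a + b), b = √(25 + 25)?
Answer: -4491/31 - 2495*√2/31 ≈ -258.69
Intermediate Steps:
J = 46 (J = -3 + 49 = 46)
b = 5*√2 (b = √50 = 5*√2 ≈ 7.0711)
o(V, a) = 46 + a + 5*√2 (o(V, a) = 46 + (a + 5*√2) = 46 + a + 5*√2)
499/o(1/(-67), -55) = 499/(46 - 55 + 5*√2) = 499/(-9 + 5*√2)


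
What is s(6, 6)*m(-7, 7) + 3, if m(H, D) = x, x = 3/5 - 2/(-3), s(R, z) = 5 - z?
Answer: 26/15 ≈ 1.7333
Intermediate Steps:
x = 19/15 (x = 3*(⅕) - 2*(-⅓) = ⅗ + ⅔ = 19/15 ≈ 1.2667)
m(H, D) = 19/15
s(6, 6)*m(-7, 7) + 3 = (5 - 1*6)*(19/15) + 3 = (5 - 6)*(19/15) + 3 = -1*19/15 + 3 = -19/15 + 3 = 26/15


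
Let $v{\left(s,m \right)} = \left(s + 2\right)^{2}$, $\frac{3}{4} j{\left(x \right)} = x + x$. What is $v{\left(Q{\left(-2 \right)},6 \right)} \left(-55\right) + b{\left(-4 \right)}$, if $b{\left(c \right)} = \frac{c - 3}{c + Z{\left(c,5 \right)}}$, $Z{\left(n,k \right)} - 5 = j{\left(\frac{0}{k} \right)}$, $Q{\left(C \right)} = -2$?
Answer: $-7$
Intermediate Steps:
$j{\left(x \right)} = \frac{8 x}{3}$ ($j{\left(x \right)} = \frac{4 \left(x + x\right)}{3} = \frac{4 \cdot 2 x}{3} = \frac{8 x}{3}$)
$v{\left(s,m \right)} = \left(2 + s\right)^{2}$
$Z{\left(n,k \right)} = 5$ ($Z{\left(n,k \right)} = 5 + \frac{8 \frac{0}{k}}{3} = 5 + \frac{8}{3} \cdot 0 = 5 + 0 = 5$)
$b{\left(c \right)} = \frac{-3 + c}{5 + c}$ ($b{\left(c \right)} = \frac{c - 3}{c + 5} = \frac{-3 + c}{5 + c}$)
$v{\left(Q{\left(-2 \right)},6 \right)} \left(-55\right) + b{\left(-4 \right)} = \left(2 - 2\right)^{2} \left(-55\right) + \frac{-3 - 4}{5 - 4} = 0^{2} \left(-55\right) + 1^{-1} \left(-7\right) = 0 \left(-55\right) + 1 \left(-7\right) = 0 - 7 = -7$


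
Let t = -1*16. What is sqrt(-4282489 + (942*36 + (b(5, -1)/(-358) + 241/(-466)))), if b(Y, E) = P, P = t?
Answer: I*sqrt(29561157635280646)/83414 ≈ 2061.2*I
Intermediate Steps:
t = -16
P = -16
b(Y, E) = -16
sqrt(-4282489 + (942*36 + (b(5, -1)/(-358) + 241/(-466)))) = sqrt(-4282489 + (942*36 + (-16/(-358) + 241/(-466)))) = sqrt(-4282489 + (33912 + (-16*(-1/358) + 241*(-1/466)))) = sqrt(-4282489 + (33912 + (8/179 - 241/466))) = sqrt(-4282489 + (33912 - 39411/83414)) = sqrt(-4282489 + 2828696157/83414) = sqrt(-354390841289/83414) = I*sqrt(29561157635280646)/83414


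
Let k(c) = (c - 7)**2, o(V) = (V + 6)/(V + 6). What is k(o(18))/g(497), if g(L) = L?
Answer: 36/497 ≈ 0.072435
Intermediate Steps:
o(V) = 1 (o(V) = (6 + V)/(6 + V) = 1)
k(c) = (-7 + c)**2
k(o(18))/g(497) = (-7 + 1)**2/497 = (-6)**2*(1/497) = 36*(1/497) = 36/497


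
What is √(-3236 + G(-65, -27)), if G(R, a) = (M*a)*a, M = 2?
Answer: I*√1778 ≈ 42.166*I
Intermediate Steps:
G(R, a) = 2*a² (G(R, a) = (2*a)*a = 2*a²)
√(-3236 + G(-65, -27)) = √(-3236 + 2*(-27)²) = √(-3236 + 2*729) = √(-3236 + 1458) = √(-1778) = I*√1778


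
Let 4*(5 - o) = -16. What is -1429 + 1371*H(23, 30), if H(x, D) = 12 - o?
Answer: 2684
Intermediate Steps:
o = 9 (o = 5 - 1/4*(-16) = 5 + 4 = 9)
H(x, D) = 3 (H(x, D) = 12 - 1*9 = 12 - 9 = 3)
-1429 + 1371*H(23, 30) = -1429 + 1371*3 = -1429 + 4113 = 2684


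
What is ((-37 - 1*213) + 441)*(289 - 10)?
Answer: 53289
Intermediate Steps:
((-37 - 1*213) + 441)*(289 - 10) = ((-37 - 213) + 441)*279 = (-250 + 441)*279 = 191*279 = 53289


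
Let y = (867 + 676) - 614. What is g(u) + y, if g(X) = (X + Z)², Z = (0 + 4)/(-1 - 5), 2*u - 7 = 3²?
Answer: 8845/9 ≈ 982.78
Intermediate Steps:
u = 8 (u = 7/2 + (½)*3² = 7/2 + (½)*9 = 7/2 + 9/2 = 8)
Z = -⅔ (Z = 4/(-6) = 4*(-⅙) = -⅔ ≈ -0.66667)
g(X) = (-⅔ + X)² (g(X) = (X - ⅔)² = (-⅔ + X)²)
y = 929 (y = 1543 - 614 = 929)
g(u) + y = (-2 + 3*8)²/9 + 929 = (-2 + 24)²/9 + 929 = (⅑)*22² + 929 = (⅑)*484 + 929 = 484/9 + 929 = 8845/9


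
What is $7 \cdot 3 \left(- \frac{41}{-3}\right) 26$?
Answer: $7462$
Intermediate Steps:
$7 \cdot 3 \left(- \frac{41}{-3}\right) 26 = 21 \left(\left(-41\right) \left(- \frac{1}{3}\right)\right) 26 = 21 \cdot \frac{41}{3} \cdot 26 = 287 \cdot 26 = 7462$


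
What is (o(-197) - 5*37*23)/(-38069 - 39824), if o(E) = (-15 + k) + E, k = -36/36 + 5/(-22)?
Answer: 98301/1713646 ≈ 0.057364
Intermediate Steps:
k = -27/22 (k = -36*1/36 + 5*(-1/22) = -1 - 5/22 = -27/22 ≈ -1.2273)
o(E) = -357/22 + E (o(E) = (-15 - 27/22) + E = -357/22 + E)
(o(-197) - 5*37*23)/(-38069 - 39824) = ((-357/22 - 197) - 5*37*23)/(-38069 - 39824) = (-4691/22 - 185*23)/(-77893) = (-4691/22 - 4255)*(-1/77893) = -98301/22*(-1/77893) = 98301/1713646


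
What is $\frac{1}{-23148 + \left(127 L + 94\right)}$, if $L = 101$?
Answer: $- \frac{1}{10227} \approx -9.778 \cdot 10^{-5}$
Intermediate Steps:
$\frac{1}{-23148 + \left(127 L + 94\right)} = \frac{1}{-23148 + \left(127 \cdot 101 + 94\right)} = \frac{1}{-23148 + \left(12827 + 94\right)} = \frac{1}{-23148 + 12921} = \frac{1}{-10227} = - \frac{1}{10227}$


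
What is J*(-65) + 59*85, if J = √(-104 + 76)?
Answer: 5015 - 130*I*√7 ≈ 5015.0 - 343.95*I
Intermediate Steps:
J = 2*I*√7 (J = √(-28) = 2*I*√7 ≈ 5.2915*I)
J*(-65) + 59*85 = (2*I*√7)*(-65) + 59*85 = -130*I*√7 + 5015 = 5015 - 130*I*√7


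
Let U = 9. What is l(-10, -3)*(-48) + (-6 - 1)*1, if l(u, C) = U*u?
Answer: 4313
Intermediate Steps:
l(u, C) = 9*u
l(-10, -3)*(-48) + (-6 - 1)*1 = (9*(-10))*(-48) + (-6 - 1)*1 = -90*(-48) - 7*1 = 4320 - 7 = 4313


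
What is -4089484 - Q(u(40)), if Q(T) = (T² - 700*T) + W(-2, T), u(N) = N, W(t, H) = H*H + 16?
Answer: -4064700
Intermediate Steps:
W(t, H) = 16 + H² (W(t, H) = H² + 16 = 16 + H²)
Q(T) = 16 - 700*T + 2*T² (Q(T) = (T² - 700*T) + (16 + T²) = 16 - 700*T + 2*T²)
-4089484 - Q(u(40)) = -4089484 - (16 - 700*40 + 2*40²) = -4089484 - (16 - 28000 + 2*1600) = -4089484 - (16 - 28000 + 3200) = -4089484 - 1*(-24784) = -4089484 + 24784 = -4064700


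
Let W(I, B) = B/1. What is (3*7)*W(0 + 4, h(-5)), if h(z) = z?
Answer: -105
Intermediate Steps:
W(I, B) = B (W(I, B) = B*1 = B)
(3*7)*W(0 + 4, h(-5)) = (3*7)*(-5) = 21*(-5) = -105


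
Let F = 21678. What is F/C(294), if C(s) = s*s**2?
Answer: 3613/4235364 ≈ 0.00085306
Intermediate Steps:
C(s) = s**3
F/C(294) = 21678/(294**3) = 21678/25412184 = 21678*(1/25412184) = 3613/4235364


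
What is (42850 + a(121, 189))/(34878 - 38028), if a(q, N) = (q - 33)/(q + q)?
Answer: -78559/5775 ≈ -13.603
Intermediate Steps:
a(q, N) = (-33 + q)/(2*q) (a(q, N) = (-33 + q)/((2*q)) = (-33 + q)*(1/(2*q)) = (-33 + q)/(2*q))
(42850 + a(121, 189))/(34878 - 38028) = (42850 + (1/2)*(-33 + 121)/121)/(34878 - 38028) = (42850 + (1/2)*(1/121)*88)/(-3150) = (42850 + 4/11)*(-1/3150) = (471354/11)*(-1/3150) = -78559/5775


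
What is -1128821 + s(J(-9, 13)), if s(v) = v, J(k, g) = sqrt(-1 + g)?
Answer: -1128821 + 2*sqrt(3) ≈ -1.1288e+6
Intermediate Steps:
-1128821 + s(J(-9, 13)) = -1128821 + sqrt(-1 + 13) = -1128821 + sqrt(12) = -1128821 + 2*sqrt(3)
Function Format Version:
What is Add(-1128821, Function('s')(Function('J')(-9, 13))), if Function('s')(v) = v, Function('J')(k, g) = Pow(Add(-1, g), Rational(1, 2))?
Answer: Add(-1128821, Mul(2, Pow(3, Rational(1, 2)))) ≈ -1.1288e+6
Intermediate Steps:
Add(-1128821, Function('s')(Function('J')(-9, 13))) = Add(-1128821, Pow(Add(-1, 13), Rational(1, 2))) = Add(-1128821, Pow(12, Rational(1, 2))) = Add(-1128821, Mul(2, Pow(3, Rational(1, 2))))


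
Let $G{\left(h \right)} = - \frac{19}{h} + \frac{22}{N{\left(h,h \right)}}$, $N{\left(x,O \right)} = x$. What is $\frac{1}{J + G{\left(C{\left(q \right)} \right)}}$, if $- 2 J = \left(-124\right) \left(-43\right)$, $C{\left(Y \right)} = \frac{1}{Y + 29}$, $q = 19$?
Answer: $- \frac{1}{2522} \approx -0.00039651$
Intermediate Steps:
$C{\left(Y \right)} = \frac{1}{29 + Y}$
$J = -2666$ ($J = - \frac{\left(-124\right) \left(-43\right)}{2} = \left(- \frac{1}{2}\right) 5332 = -2666$)
$G{\left(h \right)} = \frac{3}{h}$ ($G{\left(h \right)} = - \frac{19}{h} + \frac{22}{h} = \frac{3}{h}$)
$\frac{1}{J + G{\left(C{\left(q \right)} \right)}} = \frac{1}{-2666 + \frac{3}{\frac{1}{29 + 19}}} = \frac{1}{-2666 + \frac{3}{\frac{1}{48}}} = \frac{1}{-2666 + 3 \frac{1}{\frac{1}{48}}} = \frac{1}{-2666 + 3 \cdot 48} = \frac{1}{-2666 + 144} = \frac{1}{-2522} = - \frac{1}{2522}$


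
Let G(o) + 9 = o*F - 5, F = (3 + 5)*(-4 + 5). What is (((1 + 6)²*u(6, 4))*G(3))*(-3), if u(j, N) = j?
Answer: -8820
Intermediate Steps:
F = 8 (F = 8*1 = 8)
G(o) = -14 + 8*o (G(o) = -9 + (o*8 - 5) = -9 + (8*o - 5) = -9 + (-5 + 8*o) = -14 + 8*o)
(((1 + 6)²*u(6, 4))*G(3))*(-3) = (((1 + 6)²*6)*(-14 + 8*3))*(-3) = ((7²*6)*(-14 + 24))*(-3) = ((49*6)*10)*(-3) = (294*10)*(-3) = 2940*(-3) = -8820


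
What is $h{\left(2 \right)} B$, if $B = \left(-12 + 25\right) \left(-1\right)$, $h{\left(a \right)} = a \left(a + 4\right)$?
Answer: $-156$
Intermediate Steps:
$h{\left(a \right)} = a \left(4 + a\right)$
$B = -13$ ($B = 13 \left(-1\right) = -13$)
$h{\left(2 \right)} B = 2 \left(4 + 2\right) \left(-13\right) = 2 \cdot 6 \left(-13\right) = 12 \left(-13\right) = -156$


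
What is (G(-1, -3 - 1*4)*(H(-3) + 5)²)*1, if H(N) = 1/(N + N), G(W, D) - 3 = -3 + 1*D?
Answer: -5887/36 ≈ -163.53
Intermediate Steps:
G(W, D) = D (G(W, D) = 3 + (-3 + 1*D) = 3 + (-3 + D) = D)
H(N) = 1/(2*N)
(G(-1, -3 - 1*4)*(H(-3) + 5)²)*1 = ((-3 - 1*4)*((½)/(-3) + 5)²)*1 = ((-3 - 4)*((½)*(-⅓) + 5)²)*1 = -7*(-⅙ + 5)²*1 = -7*(29/6)²*1 = -7*841/36*1 = -5887/36*1 = -5887/36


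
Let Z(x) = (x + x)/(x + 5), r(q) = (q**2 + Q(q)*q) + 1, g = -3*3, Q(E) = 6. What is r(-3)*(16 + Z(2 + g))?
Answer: -184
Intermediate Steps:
g = -9
r(q) = 1 + q**2 + 6*q (r(q) = (q**2 + 6*q) + 1 = 1 + q**2 + 6*q)
Z(x) = 2*x/(5 + x) (Z(x) = (2*x)/(5 + x) = 2*x/(5 + x))
r(-3)*(16 + Z(2 + g)) = (1 + (-3)**2 + 6*(-3))*(16 + 2*(2 - 9)/(5 + (2 - 9))) = (1 + 9 - 18)*(16 + 2*(-7)/(5 - 7)) = -8*(16 + 2*(-7)/(-2)) = -8*(16 + 2*(-7)*(-1/2)) = -8*(16 + 7) = -8*23 = -184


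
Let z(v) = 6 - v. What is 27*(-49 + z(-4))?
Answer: -1053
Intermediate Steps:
27*(-49 + z(-4)) = 27*(-49 + (6 - 1*(-4))) = 27*(-49 + (6 + 4)) = 27*(-49 + 10) = 27*(-39) = -1053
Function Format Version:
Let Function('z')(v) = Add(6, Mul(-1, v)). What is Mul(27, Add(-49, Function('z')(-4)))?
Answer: -1053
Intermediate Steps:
Mul(27, Add(-49, Function('z')(-4))) = Mul(27, Add(-49, Add(6, Mul(-1, -4)))) = Mul(27, Add(-49, Add(6, 4))) = Mul(27, Add(-49, 10)) = Mul(27, -39) = -1053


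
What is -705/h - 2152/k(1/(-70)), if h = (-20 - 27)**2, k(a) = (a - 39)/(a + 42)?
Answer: 297221251/128357 ≈ 2315.6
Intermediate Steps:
k(a) = (-39 + a)/(42 + a)
h = 2209 (h = (-47)**2 = 2209)
-705/h - 2152/k(1/(-70)) = -705/2209 - 2152*(42 + 1/(-70))/(-39 + 1/(-70)) = -705*1/2209 - 2152*(42 - 1/70)/(-39 - 1/70) = -15/47 - 2152/(-2731/70/(2939/70)) = -15/47 - 2152/((70/2939)*(-2731/70)) = -15/47 - 2152/(-2731/2939) = -15/47 - 2152*(-2939/2731) = -15/47 + 6324728/2731 = 297221251/128357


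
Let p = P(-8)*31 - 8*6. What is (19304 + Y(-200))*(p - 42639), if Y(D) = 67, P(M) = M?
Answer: -831693885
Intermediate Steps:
p = -296 (p = -8*31 - 8*6 = -248 - 48 = -296)
(19304 + Y(-200))*(p - 42639) = (19304 + 67)*(-296 - 42639) = 19371*(-42935) = -831693885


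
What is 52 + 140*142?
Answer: 19932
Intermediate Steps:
52 + 140*142 = 52 + 19880 = 19932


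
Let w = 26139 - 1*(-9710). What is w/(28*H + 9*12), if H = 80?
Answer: 35849/2348 ≈ 15.268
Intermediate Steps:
w = 35849 (w = 26139 + 9710 = 35849)
w/(28*H + 9*12) = 35849/(28*80 + 9*12) = 35849/(2240 + 108) = 35849/2348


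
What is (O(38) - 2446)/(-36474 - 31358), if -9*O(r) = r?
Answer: 5513/152622 ≈ 0.036122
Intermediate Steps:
O(r) = -r/9
(O(38) - 2446)/(-36474 - 31358) = (-⅑*38 - 2446)/(-36474 - 31358) = (-38/9 - 2446)/(-67832) = -22052/9*(-1/67832) = 5513/152622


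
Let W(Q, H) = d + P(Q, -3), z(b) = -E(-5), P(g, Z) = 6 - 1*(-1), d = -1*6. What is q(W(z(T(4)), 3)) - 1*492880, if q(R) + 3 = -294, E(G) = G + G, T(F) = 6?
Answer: -493177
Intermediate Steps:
d = -6
P(g, Z) = 7 (P(g, Z) = 6 + 1 = 7)
E(G) = 2*G
z(b) = 10 (z(b) = -2*(-5) = -1*(-10) = 10)
W(Q, H) = 1 (W(Q, H) = -6 + 7 = 1)
q(R) = -297 (q(R) = -3 - 294 = -297)
q(W(z(T(4)), 3)) - 1*492880 = -297 - 1*492880 = -297 - 492880 = -493177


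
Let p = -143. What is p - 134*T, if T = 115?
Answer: -15553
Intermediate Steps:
p - 134*T = -143 - 134*115 = -143 - 15410 = -15553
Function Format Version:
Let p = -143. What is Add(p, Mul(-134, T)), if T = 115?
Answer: -15553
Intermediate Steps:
Add(p, Mul(-134, T)) = Add(-143, Mul(-134, 115)) = Add(-143, -15410) = -15553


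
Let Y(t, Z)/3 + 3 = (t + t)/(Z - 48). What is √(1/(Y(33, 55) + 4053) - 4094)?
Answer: I*√3326751595842/28506 ≈ 63.984*I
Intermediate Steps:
Y(t, Z) = -9 + 6*t/(-48 + Z) (Y(t, Z) = -9 + 3*((t + t)/(Z - 48)) = -9 + 3*((2*t)/(-48 + Z)) = -9 + 3*(2*t/(-48 + Z)) = -9 + 6*t/(-48 + Z))
√(1/(Y(33, 55) + 4053) - 4094) = √(1/(3*(144 - 3*55 + 2*33)/(-48 + 55) + 4053) - 4094) = √(1/(3*(144 - 165 + 66)/7 + 4053) - 4094) = √(1/(3*(⅐)*45 + 4053) - 4094) = √(1/(135/7 + 4053) - 4094) = √(1/(28506/7) - 4094) = √(7/28506 - 4094) = √(-116703557/28506) = I*√3326751595842/28506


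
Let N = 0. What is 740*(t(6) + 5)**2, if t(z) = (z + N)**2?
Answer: 1243940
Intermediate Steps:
t(z) = z**2 (t(z) = (z + 0)**2 = z**2)
740*(t(6) + 5)**2 = 740*(6**2 + 5)**2 = 740*(36 + 5)**2 = 740*41**2 = 740*1681 = 1243940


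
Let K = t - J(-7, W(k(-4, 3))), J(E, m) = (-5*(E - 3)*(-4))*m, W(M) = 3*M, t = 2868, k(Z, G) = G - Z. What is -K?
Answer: -7068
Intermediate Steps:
k(Z, G) = G - Z
J(E, m) = m*(-60 + 20*E) (J(E, m) = (-5*(-3 + E)*(-4))*m = ((15 - 5*E)*(-4))*m = (-60 + 20*E)*m = m*(-60 + 20*E))
K = 7068 (K = 2868 - 20*3*(3 - 1*(-4))*(-3 - 7) = 2868 - 20*3*(3 + 4)*(-10) = 2868 - 20*3*7*(-10) = 2868 - 20*21*(-10) = 2868 - 1*(-4200) = 2868 + 4200 = 7068)
-K = -1*7068 = -7068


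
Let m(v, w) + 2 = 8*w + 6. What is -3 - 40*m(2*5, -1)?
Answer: 157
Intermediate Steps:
m(v, w) = 4 + 8*w (m(v, w) = -2 + (8*w + 6) = -2 + (6 + 8*w) = 4 + 8*w)
-3 - 40*m(2*5, -1) = -3 - 40*(4 + 8*(-1)) = -3 - 40*(4 - 8) = -3 - 40*(-4) = -3 + 160 = 157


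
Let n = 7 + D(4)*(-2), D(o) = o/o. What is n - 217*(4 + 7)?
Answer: -2382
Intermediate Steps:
D(o) = 1
n = 5 (n = 7 + 1*(-2) = 7 - 2 = 5)
n - 217*(4 + 7) = 5 - 217*(4 + 7) = 5 - 217*11 = 5 - 31*77 = 5 - 2387 = -2382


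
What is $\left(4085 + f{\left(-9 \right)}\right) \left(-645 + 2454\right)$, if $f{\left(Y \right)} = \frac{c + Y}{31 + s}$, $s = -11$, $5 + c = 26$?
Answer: $\frac{36954252}{5} \approx 7.3908 \cdot 10^{6}$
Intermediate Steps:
$c = 21$ ($c = -5 + 26 = 21$)
$f{\left(Y \right)} = \frac{21}{20} + \frac{Y}{20}$ ($f{\left(Y \right)} = \frac{21 + Y}{31 - 11} = \frac{21 + Y}{20} = \left(21 + Y\right) \frac{1}{20} = \frac{21}{20} + \frac{Y}{20}$)
$\left(4085 + f{\left(-9 \right)}\right) \left(-645 + 2454\right) = \left(4085 + \left(\frac{21}{20} + \frac{1}{20} \left(-9\right)\right)\right) \left(-645 + 2454\right) = \left(4085 + \left(\frac{21}{20} - \frac{9}{20}\right)\right) 1809 = \left(4085 + \frac{3}{5}\right) 1809 = \frac{20428}{5} \cdot 1809 = \frac{36954252}{5}$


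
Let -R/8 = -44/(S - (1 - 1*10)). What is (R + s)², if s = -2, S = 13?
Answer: 196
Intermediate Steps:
R = 16 (R = -(-352)/(13 - (1 - 1*10)) = -(-352)/(13 - (1 - 10)) = -(-352)/(13 - 1*(-9)) = -(-352)/(13 + 9) = -(-352)/22 = -8*(-2) = 16)
(R + s)² = (16 - 2)² = 14² = 196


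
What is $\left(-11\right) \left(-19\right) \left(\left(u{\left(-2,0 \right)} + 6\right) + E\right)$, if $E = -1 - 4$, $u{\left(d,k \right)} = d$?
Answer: $-209$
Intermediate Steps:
$E = -5$
$\left(-11\right) \left(-19\right) \left(\left(u{\left(-2,0 \right)} + 6\right) + E\right) = \left(-11\right) \left(-19\right) \left(\left(-2 + 6\right) - 5\right) = 209 \left(4 - 5\right) = 209 \left(-1\right) = -209$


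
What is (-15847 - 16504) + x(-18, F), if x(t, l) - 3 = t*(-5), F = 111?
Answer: -32258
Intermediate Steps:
x(t, l) = 3 - 5*t (x(t, l) = 3 + t*(-5) = 3 - 5*t)
(-15847 - 16504) + x(-18, F) = (-15847 - 16504) + (3 - 5*(-18)) = -32351 + (3 + 90) = -32351 + 93 = -32258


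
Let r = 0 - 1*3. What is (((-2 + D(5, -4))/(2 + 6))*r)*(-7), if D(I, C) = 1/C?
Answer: -189/32 ≈ -5.9063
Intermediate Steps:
r = -3 (r = 0 - 3 = -3)
(((-2 + D(5, -4))/(2 + 6))*r)*(-7) = (((-2 + 1/(-4))/(2 + 6))*(-3))*(-7) = (((-2 - ¼)/8)*(-3))*(-7) = (-9/4*⅛*(-3))*(-7) = -9/32*(-3)*(-7) = (27/32)*(-7) = -189/32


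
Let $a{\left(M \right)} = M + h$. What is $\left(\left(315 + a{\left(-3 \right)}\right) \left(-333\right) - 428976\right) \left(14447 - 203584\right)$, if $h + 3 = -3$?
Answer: $100407915738$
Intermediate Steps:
$h = -6$ ($h = -3 - 3 = -6$)
$a{\left(M \right)} = -6 + M$ ($a{\left(M \right)} = M - 6 = -6 + M$)
$\left(\left(315 + a{\left(-3 \right)}\right) \left(-333\right) - 428976\right) \left(14447 - 203584\right) = \left(\left(315 - 9\right) \left(-333\right) - 428976\right) \left(14447 - 203584\right) = \left(\left(315 - 9\right) \left(-333\right) - 428976\right) \left(-189137\right) = \left(306 \left(-333\right) - 428976\right) \left(-189137\right) = \left(-101898 - 428976\right) \left(-189137\right) = \left(-530874\right) \left(-189137\right) = 100407915738$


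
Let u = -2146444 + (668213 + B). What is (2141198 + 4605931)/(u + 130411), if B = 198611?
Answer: -6747129/1149209 ≈ -5.8711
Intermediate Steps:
u = -1279620 (u = -2146444 + (668213 + 198611) = -2146444 + 866824 = -1279620)
(2141198 + 4605931)/(u + 130411) = (2141198 + 4605931)/(-1279620 + 130411) = 6747129/(-1149209) = 6747129*(-1/1149209) = -6747129/1149209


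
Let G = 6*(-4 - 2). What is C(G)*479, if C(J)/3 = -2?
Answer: -2874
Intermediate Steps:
G = -36 (G = 6*(-6) = -36)
C(J) = -6 (C(J) = 3*(-2) = -6)
C(G)*479 = -6*479 = -2874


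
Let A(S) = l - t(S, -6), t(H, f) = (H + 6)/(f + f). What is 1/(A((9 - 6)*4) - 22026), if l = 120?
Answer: -2/43809 ≈ -4.5653e-5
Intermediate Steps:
t(H, f) = (6 + H)/(2*f) (t(H, f) = (6 + H)/((2*f)) = (6 + H)*(1/(2*f)) = (6 + H)/(2*f))
A(S) = 241/2 + S/12 (A(S) = 120 - (6 + S)/(2*(-6)) = 120 - (-1)*(6 + S)/(2*6) = 120 - (-1/2 - S/12) = 120 + (1/2 + S/12) = 241/2 + S/12)
1/(A((9 - 6)*4) - 22026) = 1/((241/2 + ((9 - 6)*4)/12) - 22026) = 1/((241/2 + (3*4)/12) - 22026) = 1/((241/2 + (1/12)*12) - 22026) = 1/((241/2 + 1) - 22026) = 1/(243/2 - 22026) = 1/(-43809/2) = -2/43809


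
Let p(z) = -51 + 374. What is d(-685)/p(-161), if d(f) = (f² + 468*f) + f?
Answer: 147960/323 ≈ 458.08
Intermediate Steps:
p(z) = 323
d(f) = f² + 469*f
d(-685)/p(-161) = -685*(469 - 685)/323 = -685*(-216)*(1/323) = 147960*(1/323) = 147960/323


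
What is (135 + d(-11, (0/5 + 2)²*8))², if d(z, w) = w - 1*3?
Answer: 26896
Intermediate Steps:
d(z, w) = -3 + w (d(z, w) = w - 3 = -3 + w)
(135 + d(-11, (0/5 + 2)²*8))² = (135 + (-3 + (0/5 + 2)²*8))² = (135 + (-3 + (0*(⅕) + 2)²*8))² = (135 + (-3 + (0 + 2)²*8))² = (135 + (-3 + 2²*8))² = (135 + (-3 + 4*8))² = (135 + (-3 + 32))² = (135 + 29)² = 164² = 26896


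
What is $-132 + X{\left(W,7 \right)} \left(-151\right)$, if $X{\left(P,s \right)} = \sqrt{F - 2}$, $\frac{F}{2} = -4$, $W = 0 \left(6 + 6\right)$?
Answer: $-132 - 151 i \sqrt{10} \approx -132.0 - 477.5 i$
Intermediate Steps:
$W = 0$ ($W = 0 \cdot 12 = 0$)
$F = -8$ ($F = 2 \left(-4\right) = -8$)
$X{\left(P,s \right)} = i \sqrt{10}$ ($X{\left(P,s \right)} = \sqrt{-8 - 2} = \sqrt{-10} = i \sqrt{10}$)
$-132 + X{\left(W,7 \right)} \left(-151\right) = -132 + i \sqrt{10} \left(-151\right) = -132 - 151 i \sqrt{10}$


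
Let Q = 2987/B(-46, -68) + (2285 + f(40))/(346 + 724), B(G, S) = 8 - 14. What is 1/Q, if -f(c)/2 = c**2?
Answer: -321/160079 ≈ -0.0020053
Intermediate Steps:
B(G, S) = -6
f(c) = -2*c**2
Q = -160079/321 (Q = 2987/(-6) + (2285 - 2*40**2)/(346 + 724) = 2987*(-1/6) + (2285 - 2*1600)/1070 = -2987/6 + (2285 - 3200)*(1/1070) = -2987/6 - 915*1/1070 = -2987/6 - 183/214 = -160079/321 ≈ -498.69)
1/Q = 1/(-160079/321) = -321/160079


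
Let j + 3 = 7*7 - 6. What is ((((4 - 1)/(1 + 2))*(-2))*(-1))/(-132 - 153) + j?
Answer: 11398/285 ≈ 39.993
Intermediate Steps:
j = 40 (j = -3 + (7*7 - 6) = -3 + (49 - 6) = -3 + 43 = 40)
((((4 - 1)/(1 + 2))*(-2))*(-1))/(-132 - 153) + j = ((((4 - 1)/(1 + 2))*(-2))*(-1))/(-132 - 153) + 40 = (((3/3)*(-2))*(-1))/(-285) + 40 = (((3*(⅓))*(-2))*(-1))*(-1/285) + 40 = ((1*(-2))*(-1))*(-1/285) + 40 = -2*(-1)*(-1/285) + 40 = 2*(-1/285) + 40 = -2/285 + 40 = 11398/285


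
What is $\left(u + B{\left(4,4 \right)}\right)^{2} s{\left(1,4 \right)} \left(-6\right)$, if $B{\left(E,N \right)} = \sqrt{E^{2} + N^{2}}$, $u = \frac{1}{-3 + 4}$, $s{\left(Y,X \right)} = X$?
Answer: $-792 - 192 \sqrt{2} \approx -1063.5$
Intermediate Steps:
$u = 1$ ($u = 1^{-1} = 1$)
$\left(u + B{\left(4,4 \right)}\right)^{2} s{\left(1,4 \right)} \left(-6\right) = \left(1 + \sqrt{4^{2} + 4^{2}}\right)^{2} \cdot 4 \left(-6\right) = \left(1 + \sqrt{16 + 16}\right)^{2} \cdot 4 \left(-6\right) = \left(1 + \sqrt{32}\right)^{2} \cdot 4 \left(-6\right) = \left(1 + 4 \sqrt{2}\right)^{2} \cdot 4 \left(-6\right) = 4 \left(1 + 4 \sqrt{2}\right)^{2} \left(-6\right) = - 24 \left(1 + 4 \sqrt{2}\right)^{2}$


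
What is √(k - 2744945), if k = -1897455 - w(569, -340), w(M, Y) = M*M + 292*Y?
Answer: I*√4866881 ≈ 2206.1*I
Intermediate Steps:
w(M, Y) = M² + 292*Y
k = -2121936 (k = -1897455 - (569² + 292*(-340)) = -1897455 - (323761 - 99280) = -1897455 - 1*224481 = -1897455 - 224481 = -2121936)
√(k - 2744945) = √(-2121936 - 2744945) = √(-4866881) = I*√4866881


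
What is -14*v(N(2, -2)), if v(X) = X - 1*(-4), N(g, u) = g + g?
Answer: -112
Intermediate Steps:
N(g, u) = 2*g
v(X) = 4 + X (v(X) = X + 4 = 4 + X)
-14*v(N(2, -2)) = -14*(4 + 2*2) = -14*(4 + 4) = -14*8 = -112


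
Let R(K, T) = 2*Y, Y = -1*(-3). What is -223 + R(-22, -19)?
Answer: -217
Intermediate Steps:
Y = 3
R(K, T) = 6 (R(K, T) = 2*3 = 6)
-223 + R(-22, -19) = -223 + 6 = -217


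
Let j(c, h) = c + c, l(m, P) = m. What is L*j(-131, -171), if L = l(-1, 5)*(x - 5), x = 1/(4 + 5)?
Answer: -11528/9 ≈ -1280.9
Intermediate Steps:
j(c, h) = 2*c
x = ⅑ (x = 1/9 = ⅑ ≈ 0.11111)
L = 44/9 (L = -(⅑ - 5) = -1*(-44/9) = 44/9 ≈ 4.8889)
L*j(-131, -171) = 44*(2*(-131))/9 = (44/9)*(-262) = -11528/9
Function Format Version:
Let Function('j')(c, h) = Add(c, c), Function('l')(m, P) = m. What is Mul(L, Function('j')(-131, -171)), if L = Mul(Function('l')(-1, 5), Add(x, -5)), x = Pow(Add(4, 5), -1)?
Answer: Rational(-11528, 9) ≈ -1280.9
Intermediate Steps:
Function('j')(c, h) = Mul(2, c)
x = Rational(1, 9) (x = Pow(9, -1) = Rational(1, 9) ≈ 0.11111)
L = Rational(44, 9) (L = Mul(-1, Add(Rational(1, 9), -5)) = Mul(-1, Rational(-44, 9)) = Rational(44, 9) ≈ 4.8889)
Mul(L, Function('j')(-131, -171)) = Mul(Rational(44, 9), Mul(2, -131)) = Mul(Rational(44, 9), -262) = Rational(-11528, 9)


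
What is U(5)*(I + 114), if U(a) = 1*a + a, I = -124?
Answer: -100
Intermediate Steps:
U(a) = 2*a (U(a) = a + a = 2*a)
U(5)*(I + 114) = (2*5)*(-124 + 114) = 10*(-10) = -100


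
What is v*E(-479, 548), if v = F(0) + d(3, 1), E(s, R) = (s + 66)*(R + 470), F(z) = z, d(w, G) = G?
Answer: -420434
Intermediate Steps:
E(s, R) = (66 + s)*(470 + R)
v = 1 (v = 0 + 1 = 1)
v*E(-479, 548) = 1*(31020 + 66*548 + 470*(-479) + 548*(-479)) = 1*(31020 + 36168 - 225130 - 262492) = 1*(-420434) = -420434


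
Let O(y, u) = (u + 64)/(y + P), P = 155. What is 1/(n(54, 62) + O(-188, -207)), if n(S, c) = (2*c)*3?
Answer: 3/1129 ≈ 0.0026572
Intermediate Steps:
O(y, u) = (64 + u)/(155 + y) (O(y, u) = (u + 64)/(y + 155) = (64 + u)/(155 + y))
n(S, c) = 6*c
1/(n(54, 62) + O(-188, -207)) = 1/(6*62 + (64 - 207)/(155 - 188)) = 1/(372 - 143/(-33)) = 1/(372 - 1/33*(-143)) = 1/(372 + 13/3) = 1/(1129/3) = 3/1129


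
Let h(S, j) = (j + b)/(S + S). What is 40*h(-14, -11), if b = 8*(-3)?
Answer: 50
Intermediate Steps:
b = -24
h(S, j) = (-24 + j)/(2*S) (h(S, j) = (j - 24)/(S + S) = (-24 + j)/((2*S)) = (-24 + j)*(1/(2*S)) = (-24 + j)/(2*S))
40*h(-14, -11) = 40*((½)*(-24 - 11)/(-14)) = 40*((½)*(-1/14)*(-35)) = 40*(5/4) = 50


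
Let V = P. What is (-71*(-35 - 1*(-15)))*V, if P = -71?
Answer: -100820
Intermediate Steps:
V = -71
(-71*(-35 - 1*(-15)))*V = -71*(-35 - 1*(-15))*(-71) = -71*(-35 + 15)*(-71) = -71*(-20)*(-71) = 1420*(-71) = -100820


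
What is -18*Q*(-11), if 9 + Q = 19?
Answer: 1980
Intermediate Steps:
Q = 10 (Q = -9 + 19 = 10)
-18*Q*(-11) = -18*10*(-11) = -180*(-11) = 1980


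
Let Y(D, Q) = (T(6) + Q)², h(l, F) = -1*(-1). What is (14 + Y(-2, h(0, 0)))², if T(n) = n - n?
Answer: 225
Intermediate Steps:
T(n) = 0
h(l, F) = 1
Y(D, Q) = Q² (Y(D, Q) = (0 + Q)² = Q²)
(14 + Y(-2, h(0, 0)))² = (14 + 1²)² = (14 + 1)² = 15² = 225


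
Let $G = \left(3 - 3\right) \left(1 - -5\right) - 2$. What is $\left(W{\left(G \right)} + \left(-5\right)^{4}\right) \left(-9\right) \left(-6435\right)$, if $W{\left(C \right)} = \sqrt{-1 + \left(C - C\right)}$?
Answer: $36196875 + 57915 i \approx 3.6197 \cdot 10^{7} + 57915.0 i$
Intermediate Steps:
$G = -2$ ($G = 0 \left(1 + 5\right) - 2 = 0 \cdot 6 - 2 = 0 - 2 = -2$)
$W{\left(C \right)} = i$ ($W{\left(C \right)} = \sqrt{-1 + 0} = \sqrt{-1} = i$)
$\left(W{\left(G \right)} + \left(-5\right)^{4}\right) \left(-9\right) \left(-6435\right) = \left(i + \left(-5\right)^{4}\right) \left(-9\right) \left(-6435\right) = \left(i + 625\right) \left(-9\right) \left(-6435\right) = \left(625 + i\right) \left(-9\right) \left(-6435\right) = \left(-5625 - 9 i\right) \left(-6435\right) = 36196875 + 57915 i$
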